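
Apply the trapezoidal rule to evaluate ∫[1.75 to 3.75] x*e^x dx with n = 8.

f(x) = x*e^x
a = 1.75, b = 3.75, n = 8
h = (b - a)/n = 0.250000

Trapezoidal rule: (h/2)[f(x₀) + 2f(x₁) + 2f(x₂) + ... + f(xₙ)]

x_0 = 1.7500, f(x_0) = 10.070555, coefficient = 1
x_1 = 2.0000, f(x_1) = 14.778112, coefficient = 2
x_2 = 2.2500, f(x_2) = 21.347406, coefficient = 2
x_3 = 2.5000, f(x_3) = 30.456235, coefficient = 2
x_4 = 2.7500, f(x_4) = 43.017238, coefficient = 2
x_5 = 3.0000, f(x_5) = 60.256611, coefficient = 2
x_6 = 3.2500, f(x_6) = 83.818605, coefficient = 2
x_7 = 3.5000, f(x_7) = 115.904082, coefficient = 2
x_8 = 3.7500, f(x_8) = 159.454058, coefficient = 1

I ≈ (0.250000/2) × 908.681188 = 113.585148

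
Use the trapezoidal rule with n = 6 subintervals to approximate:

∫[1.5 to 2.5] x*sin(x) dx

f(x) = x*sin(x)
a = 1.5, b = 2.5, n = 6
h = (b - a)/n = 0.166667

Trapezoidal rule: (h/2)[f(x₀) + 2f(x₁) + 2f(x₂) + ... + f(xₙ)]

x_0 = 1.5000, f(x_0) = 1.496242, coefficient = 1
x_1 = 1.6667, f(x_1) = 1.659013, coefficient = 2
x_2 = 1.8333, f(x_2) = 1.770514, coefficient = 2
x_3 = 2.0000, f(x_3) = 1.818595, coefficient = 2
x_4 = 2.1667, f(x_4) = 1.793264, coefficient = 2
x_5 = 2.3333, f(x_5) = 1.687200, coefficient = 2
x_6 = 2.5000, f(x_6) = 1.496180, coefficient = 1

I ≈ (0.166667/2) × 20.449595 = 1.704133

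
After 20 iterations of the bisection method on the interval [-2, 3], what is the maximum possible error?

Bisection error bound: |error| ≤ (b-a)/2^n
|error| ≤ (3 - (-2))/2^20 = 5/2^20
|error| ≤ 0.0000047684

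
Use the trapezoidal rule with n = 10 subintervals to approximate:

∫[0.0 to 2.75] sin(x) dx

f(x) = sin(x)
a = 0.0, b = 2.75, n = 10
h = (b - a)/n = 0.275000

Trapezoidal rule: (h/2)[f(x₀) + 2f(x₁) + 2f(x₂) + ... + f(xₙ)]

x_0 = 0.0000, f(x_0) = 0.000000, coefficient = 1
x_1 = 0.2750, f(x_1) = 0.271547, coefficient = 2
x_2 = 0.5500, f(x_2) = 0.522687, coefficient = 2
x_3 = 0.8250, f(x_3) = 0.734548, coefficient = 2
x_4 = 1.1000, f(x_4) = 0.891207, coefficient = 2
x_5 = 1.3750, f(x_5) = 0.980893, coefficient = 2
x_6 = 1.6500, f(x_6) = 0.996865, coefficient = 2
x_7 = 1.9250, f(x_7) = 0.937923, coefficient = 2
x_8 = 2.2000, f(x_8) = 0.808496, coefficient = 2
x_9 = 2.4750, f(x_9) = 0.618312, coefficient = 2
x_10 = 2.7500, f(x_10) = 0.381661, coefficient = 1

I ≈ (0.275000/2) × 13.906618 = 1.912160
Exact value: 1.924302
Error: 0.012142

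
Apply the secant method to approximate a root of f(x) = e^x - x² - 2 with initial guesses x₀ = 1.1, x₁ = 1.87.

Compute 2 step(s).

f(x) = e^x - x² - 2
x₀ = 1.1, x₁ = 1.87

Secant formula: x_{n+1} = x_n - f(x_n)(x_n - x_{n-1})/(f(x_n) - f(x_{n-1}))

Iteration 1:
  f(1.100000) = -0.205834
  f(1.870000) = 0.991396
  x_2 = 1.870000 - 0.991396×(1.870000 - 1.100000)/(0.991396 - (-0.205834))
       = 1.232382
Iteration 2:
  f(1.870000) = 0.991396
  f(1.232382) = -0.089376
  x_3 = 1.232382 - (-0.089376)×(1.232382 - 1.870000)/(-0.089376 - 0.991396)
       = 1.285111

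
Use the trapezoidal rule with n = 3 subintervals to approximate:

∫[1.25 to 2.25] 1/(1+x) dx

f(x) = 1/(1+x)
a = 1.25, b = 2.25, n = 3
h = (b - a)/n = 0.333333

Trapezoidal rule: (h/2)[f(x₀) + 2f(x₁) + 2f(x₂) + ... + f(xₙ)]

x_0 = 1.2500, f(x_0) = 0.444444, coefficient = 1
x_1 = 1.5833, f(x_1) = 0.387097, coefficient = 2
x_2 = 1.9167, f(x_2) = 0.342857, coefficient = 2
x_3 = 2.2500, f(x_3) = 0.307692, coefficient = 1

I ≈ (0.333333/2) × 2.212045 = 0.368674
Exact value: 0.367725
Error: 0.000949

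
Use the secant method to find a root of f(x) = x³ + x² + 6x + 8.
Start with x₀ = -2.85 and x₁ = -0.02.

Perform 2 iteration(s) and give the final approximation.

f(x) = x³ + x² + 6x + 8
x₀ = -2.85, x₁ = -0.02

Secant formula: x_{n+1} = x_n - f(x_n)(x_n - x_{n-1})/(f(x_n) - f(x_{n-1}))

Iteration 1:
  f(-2.850000) = -24.126625
  f(-0.020000) = 7.880392
  x_2 = -0.020000 - 7.880392×(-0.020000 - (-2.850000))/(7.880392 - (-24.126625))
       = -0.716769
Iteration 2:
  f(-0.020000) = 7.880392
  f(-0.716769) = 3.844896
  x_3 = -0.716769 - 3.844896×(-0.716769 - (-0.020000))/(3.844896 - 7.880392)
       = -1.380630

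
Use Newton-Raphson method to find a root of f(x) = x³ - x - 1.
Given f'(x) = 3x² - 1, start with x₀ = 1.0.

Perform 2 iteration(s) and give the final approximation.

f(x) = x³ - x - 1
f'(x) = 3x² - 1
x₀ = 1.0

Newton-Raphson formula: x_{n+1} = x_n - f(x_n)/f'(x_n)

Iteration 1:
  f(1.000000) = -1.000000
  f'(1.000000) = 2.000000
  x_1 = 1.000000 - (-1.000000)/2.000000 = 1.500000
Iteration 2:
  f(1.500000) = 0.875000
  f'(1.500000) = 5.750000
  x_2 = 1.500000 - 0.875000/5.750000 = 1.347826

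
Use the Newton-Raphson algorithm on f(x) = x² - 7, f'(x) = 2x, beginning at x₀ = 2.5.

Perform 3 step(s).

f(x) = x² - 7
f'(x) = 2x
x₀ = 2.5

Newton-Raphson formula: x_{n+1} = x_n - f(x_n)/f'(x_n)

Iteration 1:
  f(2.500000) = -0.750000
  f'(2.500000) = 5.000000
  x_1 = 2.500000 - (-0.750000)/5.000000 = 2.650000
Iteration 2:
  f(2.650000) = 0.022500
  f'(2.650000) = 5.300000
  x_2 = 2.650000 - 0.022500/5.300000 = 2.645755
Iteration 3:
  f(2.645755) = 0.000018
  f'(2.645755) = 5.291509
  x_3 = 2.645755 - 0.000018/5.291509 = 2.645751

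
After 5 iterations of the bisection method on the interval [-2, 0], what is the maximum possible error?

Bisection error bound: |error| ≤ (b-a)/2^n
|error| ≤ (0 - (-2))/2^5 = 2/2^5
|error| ≤ 0.0625000000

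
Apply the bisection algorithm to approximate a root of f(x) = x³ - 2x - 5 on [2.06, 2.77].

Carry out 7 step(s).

f(x) = x³ - 2x - 5
Initial interval: [2.06, 2.77]

Iteration 1:
  c_1 = (2.060000 + 2.770000)/2 = 2.415000
  f(c_1) = f(2.415000) = 4.254823
  f(a) × f(c) < 0, new interval: [2.060000, 2.415000]
Iteration 2:
  c_2 = (2.060000 + 2.415000)/2 = 2.237500
  f(c_2) = f(2.237500) = 1.726834
  f(a) × f(c) < 0, new interval: [2.060000, 2.237500]
Iteration 3:
  c_3 = (2.060000 + 2.237500)/2 = 2.148750
  f(c_3) = f(2.148750) = 0.623551
  f(a) × f(c) < 0, new interval: [2.060000, 2.148750]
Iteration 4:
  c_4 = (2.060000 + 2.148750)/2 = 2.104375
  f(c_4) = f(2.104375) = 0.110252
  f(a) × f(c) < 0, new interval: [2.060000, 2.104375]
Iteration 5:
  c_5 = (2.060000 + 2.104375)/2 = 2.082187
  f(c_5) = f(2.082187) = -0.137041
  f(a) × f(c) ≥ 0, new interval: [2.082187, 2.104375]
Iteration 6:
  c_6 = (2.082187 + 2.104375)/2 = 2.093281
  f(c_6) = f(2.093281) = -0.014167
  f(a) × f(c) ≥ 0, new interval: [2.093281, 2.104375]
Iteration 7:
  c_7 = (2.093281 + 2.104375)/2 = 2.098828
  f(c_7) = f(2.098828) = 0.047848
  f(a) × f(c) < 0, new interval: [2.093281, 2.098828]

After 7 iteration(s), the approximation is c_7 = 2.098828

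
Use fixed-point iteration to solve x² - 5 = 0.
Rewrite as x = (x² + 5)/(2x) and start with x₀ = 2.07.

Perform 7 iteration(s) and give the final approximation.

Equation: x² - 5 = 0
Fixed-point form: x = (x² + 5)/(2x)
x₀ = 2.07

x_1 = g(2.070000) = 2.242729
x_2 = g(2.242729) = 2.236078
x_3 = g(2.236078) = 2.236068
x_4 = g(2.236068) = 2.236068
x_5 = g(2.236068) = 2.236068
x_6 = g(2.236068) = 2.236068
x_7 = g(2.236068) = 2.236068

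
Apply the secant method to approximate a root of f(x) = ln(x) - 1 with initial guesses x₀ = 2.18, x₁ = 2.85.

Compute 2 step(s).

f(x) = ln(x) - 1
x₀ = 2.18, x₁ = 2.85

Secant formula: x_{n+1} = x_n - f(x_n)(x_n - x_{n-1})/(f(x_n) - f(x_{n-1}))

Iteration 1:
  f(2.180000) = -0.220675
  f(2.850000) = 0.047319
  x_2 = 2.850000 - 0.047319×(2.850000 - 2.180000)/(0.047319 - (-0.220675))
       = 2.731700
Iteration 2:
  f(2.850000) = 0.047319
  f(2.731700) = 0.004924
  x_3 = 2.731700 - 0.004924×(2.731700 - 2.850000)/(0.004924 - 0.047319)
       = 2.717960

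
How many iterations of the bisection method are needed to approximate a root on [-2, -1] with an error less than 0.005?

We need (b-a)/2^n ≤ 0.005
(-1 - (-2))/2^n ≤ 0.005
1/2^n ≤ 0.005
2^n ≥ 200
n ≥ log₂(200) = 7.64
n ≥ 8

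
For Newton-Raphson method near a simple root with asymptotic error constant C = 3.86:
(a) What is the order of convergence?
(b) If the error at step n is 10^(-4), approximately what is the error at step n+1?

(a) Newton-Raphson has quadratic (order 2) convergence near simple roots.
    This means |e_{n+1}| ≈ C|e_n|².

(b) With |e_n| = 10^(-4) and C = 3.86:
    |e_{n+1}| ≈ 3.86 × (10^(-4))² = 3.86 × 10^(-8)

(a) 2 (quadratic); (b) |e_{n+1}| ≈ 3.860e-08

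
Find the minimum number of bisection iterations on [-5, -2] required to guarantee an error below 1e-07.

We need (b-a)/2^n ≤ 1e-07
(-2 - (-5))/2^n ≤ 1e-07
3/2^n ≤ 1e-07
2^n ≥ 30000000
n ≥ log₂(30000000) = 24.84
n ≥ 25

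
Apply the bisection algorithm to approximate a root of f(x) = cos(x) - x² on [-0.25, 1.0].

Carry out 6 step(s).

f(x) = cos(x) - x²
Initial interval: [-0.25, 1.0]

Iteration 1:
  c_1 = (-0.250000 + 1.000000)/2 = 0.375000
  f(c_1) = f(0.375000) = 0.789883
  f(a) × f(c) ≥ 0, new interval: [0.375000, 1.000000]
Iteration 2:
  c_2 = (0.375000 + 1.000000)/2 = 0.687500
  f(c_2) = f(0.687500) = 0.300179
  f(a) × f(c) ≥ 0, new interval: [0.687500, 1.000000]
Iteration 3:
  c_3 = (0.687500 + 1.000000)/2 = 0.843750
  f(c_3) = f(0.843750) = -0.047248
  f(a) × f(c) < 0, new interval: [0.687500, 0.843750]
Iteration 4:
  c_4 = (0.687500 + 0.843750)/2 = 0.765625
  f(c_4) = f(0.765625) = 0.134768
  f(a) × f(c) ≥ 0, new interval: [0.765625, 0.843750]
Iteration 5:
  c_5 = (0.765625 + 0.843750)/2 = 0.804688
  f(c_5) = f(0.804688) = 0.045814
  f(a) × f(c) ≥ 0, new interval: [0.804688, 0.843750]
Iteration 6:
  c_6 = (0.804688 + 0.843750)/2 = 0.824219
  f(c_6) = f(0.824219) = -0.000206
  f(a) × f(c) < 0, new interval: [0.804688, 0.824219]

After 6 iteration(s), the approximation is c_6 = 0.824219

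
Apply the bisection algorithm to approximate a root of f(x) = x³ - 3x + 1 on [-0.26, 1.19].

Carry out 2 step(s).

f(x) = x³ - 3x + 1
Initial interval: [-0.26, 1.19]

Iteration 1:
  c_1 = (-0.260000 + 1.190000)/2 = 0.465000
  f(c_1) = f(0.465000) = -0.294455
  f(a) × f(c) < 0, new interval: [-0.260000, 0.465000]
Iteration 2:
  c_2 = (-0.260000 + 0.465000)/2 = 0.102500
  f(c_2) = f(0.102500) = 0.693577
  f(a) × f(c) ≥ 0, new interval: [0.102500, 0.465000]

After 2 iteration(s), the approximation is c_2 = 0.102500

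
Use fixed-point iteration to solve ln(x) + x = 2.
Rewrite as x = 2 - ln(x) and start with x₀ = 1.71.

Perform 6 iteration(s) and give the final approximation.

Equation: ln(x) + x = 2
Fixed-point form: x = 2 - ln(x)
x₀ = 1.71

x_1 = g(1.710000) = 1.463507
x_2 = g(1.463507) = 1.619165
x_3 = g(1.619165) = 1.518090
x_4 = g(1.518090) = 1.582547
x_5 = g(1.582547) = 1.540964
x_6 = g(1.540964) = 1.567592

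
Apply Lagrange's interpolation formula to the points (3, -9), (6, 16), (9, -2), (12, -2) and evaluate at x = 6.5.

Lagrange interpolation formula:
P(x) = Σ yᵢ × Lᵢ(x)
where Lᵢ(x) = Π_{j≠i} (x - xⱼ)/(xᵢ - xⱼ)

L_0(6.5) = (6.5 - 6)/(3 - 6) × (6.5 - 9)/(3 - 9) × (6.5 - 12)/(3 - 12) = -0.042438
L_1(6.5) = (6.5 - 3)/(6 - 3) × (6.5 - 9)/(6 - 9) × (6.5 - 12)/(6 - 12) = 0.891204
L_2(6.5) = (6.5 - 3)/(9 - 3) × (6.5 - 6)/(9 - 6) × (6.5 - 12)/(9 - 12) = 0.178241
L_3(6.5) = (6.5 - 3)/(12 - 3) × (6.5 - 6)/(12 - 6) × (6.5 - 9)/(12 - 9) = -0.027006

P(6.5) = (-9)×L_0(6.5) + 16×L_1(6.5) + (-2)×L_2(6.5) + (-2)×L_3(6.5)
P(6.5) = 14.338735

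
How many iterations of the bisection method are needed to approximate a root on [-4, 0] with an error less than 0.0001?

We need (b-a)/2^n ≤ 0.0001
(0 - (-4))/2^n ≤ 0.0001
4/2^n ≤ 0.0001
2^n ≥ 40000
n ≥ log₂(40000) = 15.29
n ≥ 16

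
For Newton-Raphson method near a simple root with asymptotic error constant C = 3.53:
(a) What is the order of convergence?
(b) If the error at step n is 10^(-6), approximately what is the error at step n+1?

(a) Newton-Raphson has quadratic (order 2) convergence near simple roots.
    This means |e_{n+1}| ≈ C|e_n|².

(b) With |e_n| = 10^(-6) and C = 3.53:
    |e_{n+1}| ≈ 3.53 × (10^(-6))² = 3.53 × 10^(-12)

(a) 2 (quadratic); (b) |e_{n+1}| ≈ 3.530e-12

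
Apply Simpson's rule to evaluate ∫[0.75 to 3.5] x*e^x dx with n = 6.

f(x) = x*e^x
a = 0.75, b = 3.5, n = 6
h = (b - a)/n = 0.458333

Simpson's rule: (h/3)[f(x₀) + 4f(x₁) + 2f(x₂) + ... + f(xₙ)]

x_0 = 0.7500, f(x_0) = 1.587750, coefficient = 1
x_1 = 1.2083, f(x_1) = 4.045379, coefficient = 4
x_2 = 1.6667, f(x_2) = 8.824150, coefficient = 2
x_3 = 2.1250, f(x_3) = 17.792407, coefficient = 4
x_4 = 2.5833, f(x_4) = 34.206439, coefficient = 2
x_5 = 3.0417, f(x_5) = 63.692848, coefficient = 4
x_6 = 3.5000, f(x_6) = 115.904082, coefficient = 1

I ≈ (0.458333/3) × 545.675547 = 83.367097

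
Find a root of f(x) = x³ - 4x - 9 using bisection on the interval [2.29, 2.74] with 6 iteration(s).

f(x) = x³ - 4x - 9
Initial interval: [2.29, 2.74]

Iteration 1:
  c_1 = (2.290000 + 2.740000)/2 = 2.515000
  f(c_1) = f(2.515000) = -3.152059
  f(a) × f(c) ≥ 0, new interval: [2.515000, 2.740000]
Iteration 2:
  c_2 = (2.515000 + 2.740000)/2 = 2.627500
  f(c_2) = f(2.627500) = -1.370380
  f(a) × f(c) ≥ 0, new interval: [2.627500, 2.740000]
Iteration 3:
  c_3 = (2.627500 + 2.740000)/2 = 2.683750
  f(c_3) = f(2.683750) = -0.405253
  f(a) × f(c) ≥ 0, new interval: [2.683750, 2.740000]
Iteration 4:
  c_4 = (2.683750 + 2.740000)/2 = 2.711875
  f(c_4) = f(2.711875) = 0.096350
  f(a) × f(c) < 0, new interval: [2.683750, 2.711875]
Iteration 5:
  c_5 = (2.683750 + 2.711875)/2 = 2.697813
  f(c_5) = f(2.697813) = -0.156052
  f(a) × f(c) ≥ 0, new interval: [2.697813, 2.711875]
Iteration 6:
  c_6 = (2.697813 + 2.711875)/2 = 2.704844
  f(c_6) = f(2.704844) = -0.030252
  f(a) × f(c) ≥ 0, new interval: [2.704844, 2.711875]

After 6 iteration(s), the approximation is c_6 = 2.704844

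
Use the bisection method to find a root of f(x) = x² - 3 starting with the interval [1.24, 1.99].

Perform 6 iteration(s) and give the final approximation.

f(x) = x² - 3
Initial interval: [1.24, 1.99]

Iteration 1:
  c_1 = (1.240000 + 1.990000)/2 = 1.615000
  f(c_1) = f(1.615000) = -0.391775
  f(a) × f(c) ≥ 0, new interval: [1.615000, 1.990000]
Iteration 2:
  c_2 = (1.615000 + 1.990000)/2 = 1.802500
  f(c_2) = f(1.802500) = 0.249006
  f(a) × f(c) < 0, new interval: [1.615000, 1.802500]
Iteration 3:
  c_3 = (1.615000 + 1.802500)/2 = 1.708750
  f(c_3) = f(1.708750) = -0.080173
  f(a) × f(c) ≥ 0, new interval: [1.708750, 1.802500]
Iteration 4:
  c_4 = (1.708750 + 1.802500)/2 = 1.755625
  f(c_4) = f(1.755625) = 0.082219
  f(a) × f(c) < 0, new interval: [1.708750, 1.755625]
Iteration 5:
  c_5 = (1.708750 + 1.755625)/2 = 1.732187
  f(c_5) = f(1.732187) = 0.000474
  f(a) × f(c) < 0, new interval: [1.708750, 1.732187]
Iteration 6:
  c_6 = (1.708750 + 1.732187)/2 = 1.720469
  f(c_6) = f(1.720469) = -0.039987
  f(a) × f(c) ≥ 0, new interval: [1.720469, 1.732187]

After 6 iteration(s), the approximation is c_6 = 1.720469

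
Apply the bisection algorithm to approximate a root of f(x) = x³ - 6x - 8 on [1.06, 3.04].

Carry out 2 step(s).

f(x) = x³ - 6x - 8
Initial interval: [1.06, 3.04]

Iteration 1:
  c_1 = (1.060000 + 3.040000)/2 = 2.050000
  f(c_1) = f(2.050000) = -11.684875
  f(a) × f(c) ≥ 0, new interval: [2.050000, 3.040000]
Iteration 2:
  c_2 = (2.050000 + 3.040000)/2 = 2.545000
  f(c_2) = f(2.545000) = -6.785971
  f(a) × f(c) ≥ 0, new interval: [2.545000, 3.040000]

After 2 iteration(s), the approximation is c_2 = 2.545000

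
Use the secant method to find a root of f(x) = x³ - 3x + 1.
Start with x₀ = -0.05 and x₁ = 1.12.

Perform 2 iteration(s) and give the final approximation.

f(x) = x³ - 3x + 1
x₀ = -0.05, x₁ = 1.12

Secant formula: x_{n+1} = x_n - f(x_n)(x_n - x_{n-1})/(f(x_n) - f(x_{n-1}))

Iteration 1:
  f(-0.050000) = 1.149875
  f(1.120000) = -0.955072
  x_2 = 1.120000 - (-0.955072)×(1.120000 - (-0.050000))/(-0.955072 - 1.149875)
       = 0.589139
Iteration 2:
  f(1.120000) = -0.955072
  f(0.589139) = -0.562936
  x_3 = 0.589139 - (-0.562936)×(0.589139 - 1.120000)/(-0.562936 - (-0.955072))
       = -0.172945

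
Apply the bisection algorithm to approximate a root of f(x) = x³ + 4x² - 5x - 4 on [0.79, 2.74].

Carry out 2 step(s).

f(x) = x³ + 4x² - 5x - 4
Initial interval: [0.79, 2.74]

Iteration 1:
  c_1 = (0.790000 + 2.740000)/2 = 1.765000
  f(c_1) = f(1.765000) = 5.134272
  f(a) × f(c) < 0, new interval: [0.790000, 1.765000]
Iteration 2:
  c_2 = (0.790000 + 1.765000)/2 = 1.277500
  f(c_2) = f(1.277500) = -1.774587
  f(a) × f(c) ≥ 0, new interval: [1.277500, 1.765000]

After 2 iteration(s), the approximation is c_2 = 1.277500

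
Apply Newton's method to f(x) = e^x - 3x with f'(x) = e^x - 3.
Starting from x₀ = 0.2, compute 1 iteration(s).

f(x) = e^x - 3x
f'(x) = e^x - 3
x₀ = 0.2

Newton-Raphson formula: x_{n+1} = x_n - f(x_n)/f'(x_n)

Iteration 1:
  f(0.200000) = 0.621403
  f'(0.200000) = -1.778597
  x_1 = 0.200000 - 0.621403/(-1.778597) = 0.549378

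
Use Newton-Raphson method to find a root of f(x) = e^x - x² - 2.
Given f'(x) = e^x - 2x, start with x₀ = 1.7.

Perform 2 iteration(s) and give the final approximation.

f(x) = e^x - x² - 2
f'(x) = e^x - 2x
x₀ = 1.7

Newton-Raphson formula: x_{n+1} = x_n - f(x_n)/f'(x_n)

Iteration 1:
  f(1.700000) = 0.583947
  f'(1.700000) = 2.073947
  x_1 = 1.700000 - 0.583947/2.073947 = 1.418437
Iteration 2:
  f(1.418437) = 0.118695
  f'(1.418437) = 1.293785
  x_2 = 1.418437 - 0.118695/1.293785 = 1.326694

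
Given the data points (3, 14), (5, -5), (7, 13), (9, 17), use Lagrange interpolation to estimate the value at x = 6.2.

Lagrange interpolation formula:
P(x) = Σ yᵢ × Lᵢ(x)
where Lᵢ(x) = Π_{j≠i} (x - xⱼ)/(xᵢ - xⱼ)

L_0(6.2) = (6.2 - 5)/(3 - 5) × (6.2 - 7)/(3 - 7) × (6.2 - 9)/(3 - 9) = -0.056000
L_1(6.2) = (6.2 - 3)/(5 - 3) × (6.2 - 7)/(5 - 7) × (6.2 - 9)/(5 - 9) = 0.448000
L_2(6.2) = (6.2 - 3)/(7 - 3) × (6.2 - 5)/(7 - 5) × (6.2 - 9)/(7 - 9) = 0.672000
L_3(6.2) = (6.2 - 3)/(9 - 3) × (6.2 - 5)/(9 - 5) × (6.2 - 7)/(9 - 7) = -0.064000

P(6.2) = 14×L_0(6.2) + (-5)×L_1(6.2) + 13×L_2(6.2) + 17×L_3(6.2)
P(6.2) = 4.624000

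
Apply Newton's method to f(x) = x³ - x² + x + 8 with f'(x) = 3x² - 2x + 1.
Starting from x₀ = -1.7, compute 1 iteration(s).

f(x) = x³ - x² + x + 8
f'(x) = 3x² - 2x + 1
x₀ = -1.7

Newton-Raphson formula: x_{n+1} = x_n - f(x_n)/f'(x_n)

Iteration 1:
  f(-1.700000) = -1.503000
  f'(-1.700000) = 13.070000
  x_1 = -1.700000 - (-1.503000)/13.070000 = -1.585004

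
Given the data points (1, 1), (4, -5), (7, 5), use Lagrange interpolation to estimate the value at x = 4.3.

Lagrange interpolation formula:
P(x) = Σ yᵢ × Lᵢ(x)
where Lᵢ(x) = Π_{j≠i} (x - xⱼ)/(xᵢ - xⱼ)

L_0(4.3) = (4.3 - 4)/(1 - 4) × (4.3 - 7)/(1 - 7) = -0.045000
L_1(4.3) = (4.3 - 1)/(4 - 1) × (4.3 - 7)/(4 - 7) = 0.990000
L_2(4.3) = (4.3 - 1)/(7 - 1) × (4.3 - 4)/(7 - 4) = 0.055000

P(4.3) = 1×L_0(4.3) + (-5)×L_1(4.3) + 5×L_2(4.3)
P(4.3) = -4.720000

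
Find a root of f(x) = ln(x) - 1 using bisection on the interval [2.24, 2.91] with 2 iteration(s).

f(x) = ln(x) - 1
Initial interval: [2.24, 2.91]

Iteration 1:
  c_1 = (2.240000 + 2.910000)/2 = 2.575000
  f(c_1) = f(2.575000) = -0.054150
  f(a) × f(c) ≥ 0, new interval: [2.575000, 2.910000]
Iteration 2:
  c_2 = (2.575000 + 2.910000)/2 = 2.742500
  f(c_2) = f(2.742500) = 0.008870
  f(a) × f(c) < 0, new interval: [2.575000, 2.742500]

After 2 iteration(s), the approximation is c_2 = 2.742500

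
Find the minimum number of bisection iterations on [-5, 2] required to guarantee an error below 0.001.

We need (b-a)/2^n ≤ 0.001
(2 - (-5))/2^n ≤ 0.001
7/2^n ≤ 0.001
2^n ≥ 7000
n ≥ log₂(7000) = 12.77
n ≥ 13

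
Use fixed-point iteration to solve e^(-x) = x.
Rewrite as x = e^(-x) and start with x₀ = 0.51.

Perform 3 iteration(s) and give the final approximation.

Equation: e^(-x) = x
Fixed-point form: x = e^(-x)
x₀ = 0.51

x_1 = g(0.510000) = 0.600496
x_2 = g(0.600496) = 0.548540
x_3 = g(0.548540) = 0.577793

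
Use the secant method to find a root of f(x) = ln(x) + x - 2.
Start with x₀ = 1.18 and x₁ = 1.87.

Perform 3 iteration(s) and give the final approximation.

f(x) = ln(x) + x - 2
x₀ = 1.18, x₁ = 1.87

Secant formula: x_{n+1} = x_n - f(x_n)(x_n - x_{n-1})/(f(x_n) - f(x_{n-1}))

Iteration 1:
  f(1.180000) = -0.654486
  f(1.870000) = 0.495938
  x_2 = 1.870000 - 0.495938×(1.870000 - 1.180000)/(0.495938 - (-0.654486))
       = 1.572547
Iteration 2:
  f(1.870000) = 0.495938
  f(1.572547) = 0.025243
  x_3 = 1.572547 - 0.025243×(1.572547 - 1.870000)/(0.025243 - 0.495938)
       = 1.556594
Iteration 3:
  f(1.572547) = 0.025243
  f(1.556594) = -0.000905
  x_4 = 1.556594 - (-0.000905)×(1.556594 - 1.572547)/(-0.000905 - 0.025243)
       = 1.557147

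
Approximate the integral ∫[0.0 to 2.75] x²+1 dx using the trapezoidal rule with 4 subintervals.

f(x) = x²+1
a = 0.0, b = 2.75, n = 4
h = (b - a)/n = 0.687500

Trapezoidal rule: (h/2)[f(x₀) + 2f(x₁) + 2f(x₂) + ... + f(xₙ)]

x_0 = 0.0000, f(x_0) = 1.000000, coefficient = 1
x_1 = 0.6875, f(x_1) = 1.472656, coefficient = 2
x_2 = 1.3750, f(x_2) = 2.890625, coefficient = 2
x_3 = 2.0625, f(x_3) = 5.253906, coefficient = 2
x_4 = 2.7500, f(x_4) = 8.562500, coefficient = 1

I ≈ (0.687500/2) × 28.796875 = 9.898926
Exact value: 9.682292
Error: 0.216634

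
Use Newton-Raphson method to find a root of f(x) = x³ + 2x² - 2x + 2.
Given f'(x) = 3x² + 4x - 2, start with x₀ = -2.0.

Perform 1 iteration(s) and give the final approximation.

f(x) = x³ + 2x² - 2x + 2
f'(x) = 3x² + 4x - 2
x₀ = -2.0

Newton-Raphson formula: x_{n+1} = x_n - f(x_n)/f'(x_n)

Iteration 1:
  f(-2.000000) = 6.000000
  f'(-2.000000) = 2.000000
  x_1 = -2.000000 - 6.000000/2.000000 = -5.000000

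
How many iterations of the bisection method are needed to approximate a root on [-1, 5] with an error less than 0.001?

We need (b-a)/2^n ≤ 0.001
(5 - (-1))/2^n ≤ 0.001
6/2^n ≤ 0.001
2^n ≥ 6000
n ≥ log₂(6000) = 12.55
n ≥ 13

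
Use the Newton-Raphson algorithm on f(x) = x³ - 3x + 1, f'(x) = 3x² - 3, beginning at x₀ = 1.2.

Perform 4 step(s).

f(x) = x³ - 3x + 1
f'(x) = 3x² - 3
x₀ = 1.2

Newton-Raphson formula: x_{n+1} = x_n - f(x_n)/f'(x_n)

Iteration 1:
  f(1.200000) = -0.872000
  f'(1.200000) = 1.320000
  x_1 = 1.200000 - (-0.872000)/1.320000 = 1.860606
Iteration 2:
  f(1.860606) = 1.859330
  f'(1.860606) = 7.385565
  x_2 = 1.860606 - 1.859330/7.385565 = 1.608854
Iteration 3:
  f(1.608854) = 0.337814
  f'(1.608854) = 4.765235
  x_3 = 1.608854 - 0.337814/4.765235 = 1.537963
Iteration 4:
  f(1.537963) = 0.023900
  f'(1.537963) = 4.095988
  x_4 = 1.537963 - 0.023900/4.095988 = 1.532128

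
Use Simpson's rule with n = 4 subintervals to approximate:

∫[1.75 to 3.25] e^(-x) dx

f(x) = e^(-x)
a = 1.75, b = 3.25, n = 4
h = (b - a)/n = 0.375000

Simpson's rule: (h/3)[f(x₀) + 4f(x₁) + 2f(x₂) + ... + f(xₙ)]

x_0 = 1.7500, f(x_0) = 0.173774, coefficient = 1
x_1 = 2.1250, f(x_1) = 0.119433, coefficient = 4
x_2 = 2.5000, f(x_2) = 0.082085, coefficient = 2
x_3 = 2.8750, f(x_3) = 0.056416, coefficient = 4
x_4 = 3.2500, f(x_4) = 0.038774, coefficient = 1

I ≈ (0.375000/3) × 1.080115 = 0.135014
Exact value: 0.135000
Error: 0.000015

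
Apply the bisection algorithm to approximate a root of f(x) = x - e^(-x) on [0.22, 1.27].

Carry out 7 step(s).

f(x) = x - e^(-x)
Initial interval: [0.22, 1.27]

Iteration 1:
  c_1 = (0.220000 + 1.270000)/2 = 0.745000
  f(c_1) = f(0.745000) = 0.270266
  f(a) × f(c) < 0, new interval: [0.220000, 0.745000]
Iteration 2:
  c_2 = (0.220000 + 0.745000)/2 = 0.482500
  f(c_2) = f(0.482500) = -0.134738
  f(a) × f(c) ≥ 0, new interval: [0.482500, 0.745000]
Iteration 3:
  c_3 = (0.482500 + 0.745000)/2 = 0.613750
  f(c_3) = f(0.613750) = 0.072433
  f(a) × f(c) < 0, new interval: [0.482500, 0.613750]
Iteration 4:
  c_4 = (0.482500 + 0.613750)/2 = 0.548125
  f(c_4) = f(0.548125) = -0.029908
  f(a) × f(c) ≥ 0, new interval: [0.548125, 0.613750]
Iteration 5:
  c_5 = (0.548125 + 0.613750)/2 = 0.580937
  f(c_5) = f(0.580937) = 0.021564
  f(a) × f(c) < 0, new interval: [0.548125, 0.580937]
Iteration 6:
  c_6 = (0.548125 + 0.580937)/2 = 0.564531
  f(c_6) = f(0.564531) = -0.004095
  f(a) × f(c) ≥ 0, new interval: [0.564531, 0.580937]
Iteration 7:
  c_7 = (0.564531 + 0.580937)/2 = 0.572734
  f(c_7) = f(0.572734) = 0.008753
  f(a) × f(c) < 0, new interval: [0.564531, 0.572734]

After 7 iteration(s), the approximation is c_7 = 0.572734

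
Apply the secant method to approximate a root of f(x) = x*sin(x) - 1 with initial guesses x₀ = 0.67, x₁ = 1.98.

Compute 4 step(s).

f(x) = x*sin(x) - 1
x₀ = 0.67, x₁ = 1.98

Secant formula: x_{n+1} = x_n - f(x_n)(x_n - x_{n-1})/(f(x_n) - f(x_{n-1}))

Iteration 1:
  f(0.670000) = -0.583939
  f(1.980000) = 0.816527
  x_2 = 1.980000 - 0.816527×(1.980000 - 0.670000)/(0.816527 - (-0.583939))
       = 1.216218
Iteration 2:
  f(1.980000) = 0.816527
  f(1.216218) = 0.140561
  x_3 = 1.216218 - 0.140561×(1.216218 - 1.980000)/(0.140561 - 0.816527)
       = 1.057397
Iteration 3:
  f(1.216218) = 0.140561
  f(1.057397) = -0.078923
  x_4 = 1.057397 - (-0.078923)×(1.057397 - 1.216218)/(-0.078923 - 0.140561)
       = 1.114506
Iteration 4:
  f(1.057397) = -0.078923
  f(1.114506) = 0.000485
  x_5 = 1.114506 - 0.000485×(1.114506 - 1.057397)/(0.000485 - (-0.078923))
       = 1.114158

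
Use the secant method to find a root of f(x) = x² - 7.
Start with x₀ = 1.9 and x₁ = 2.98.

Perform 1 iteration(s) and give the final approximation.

f(x) = x² - 7
x₀ = 1.9, x₁ = 2.98

Secant formula: x_{n+1} = x_n - f(x_n)(x_n - x_{n-1})/(f(x_n) - f(x_{n-1}))

Iteration 1:
  f(1.900000) = -3.390000
  f(2.980000) = 1.880400
  x_2 = 2.980000 - 1.880400×(2.980000 - 1.900000)/(1.880400 - (-3.390000))
       = 2.594672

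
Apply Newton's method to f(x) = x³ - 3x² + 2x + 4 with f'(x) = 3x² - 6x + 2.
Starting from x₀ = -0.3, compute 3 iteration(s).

f(x) = x³ - 3x² + 2x + 4
f'(x) = 3x² - 6x + 2
x₀ = -0.3

Newton-Raphson formula: x_{n+1} = x_n - f(x_n)/f'(x_n)

Iteration 1:
  f(-0.300000) = 3.103000
  f'(-0.300000) = 4.070000
  x_1 = -0.300000 - 3.103000/4.070000 = -1.062408
Iteration 2:
  f(-1.062408) = -2.710098
  f'(-1.062408) = 11.760579
  x_2 = -1.062408 - (-2.710098)/11.760579 = -0.831969
Iteration 3:
  f(-0.831969) = -0.316318
  f'(-0.831969) = 9.068328
  x_3 = -0.831969 - (-0.316318)/9.068328 = -0.797087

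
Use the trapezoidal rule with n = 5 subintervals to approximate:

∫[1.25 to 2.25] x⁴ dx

f(x) = x⁴
a = 1.25, b = 2.25, n = 5
h = (b - a)/n = 0.200000

Trapezoidal rule: (h/2)[f(x₀) + 2f(x₁) + 2f(x₂) + ... + f(xₙ)]

x_0 = 1.2500, f(x_0) = 2.441406, coefficient = 1
x_1 = 1.4500, f(x_1) = 4.420506, coefficient = 2
x_2 = 1.6500, f(x_2) = 7.412006, coefficient = 2
x_3 = 1.8500, f(x_3) = 11.713506, coefficient = 2
x_4 = 2.0500, f(x_4) = 17.661006, coefficient = 2
x_5 = 2.2500, f(x_5) = 25.628906, coefficient = 1

I ≈ (0.200000/2) × 110.484362 = 11.048436
Exact value: 10.922656
Error: 0.125780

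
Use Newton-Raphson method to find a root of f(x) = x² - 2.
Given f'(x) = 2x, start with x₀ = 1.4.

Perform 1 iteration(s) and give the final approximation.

f(x) = x² - 2
f'(x) = 2x
x₀ = 1.4

Newton-Raphson formula: x_{n+1} = x_n - f(x_n)/f'(x_n)

Iteration 1:
  f(1.400000) = -0.040000
  f'(1.400000) = 2.800000
  x_1 = 1.400000 - (-0.040000)/2.800000 = 1.414286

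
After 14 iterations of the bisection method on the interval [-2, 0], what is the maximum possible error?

Bisection error bound: |error| ≤ (b-a)/2^n
|error| ≤ (0 - (-2))/2^14 = 2/2^14
|error| ≤ 0.0001220703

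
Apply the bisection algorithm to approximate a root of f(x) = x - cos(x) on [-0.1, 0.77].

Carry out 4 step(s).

f(x) = x - cos(x)
Initial interval: [-0.1, 0.77]

Iteration 1:
  c_1 = (-0.100000 + 0.770000)/2 = 0.335000
  f(c_1) = f(0.335000) = -0.609410
  f(a) × f(c) ≥ 0, new interval: [0.335000, 0.770000]
Iteration 2:
  c_2 = (0.335000 + 0.770000)/2 = 0.552500
  f(c_2) = f(0.552500) = -0.298715
  f(a) × f(c) ≥ 0, new interval: [0.552500, 0.770000]
Iteration 3:
  c_3 = (0.552500 + 0.770000)/2 = 0.661250
  f(c_3) = f(0.661250) = -0.127975
  f(a) × f(c) ≥ 0, new interval: [0.661250, 0.770000]
Iteration 4:
  c_4 = (0.661250 + 0.770000)/2 = 0.715625
  f(c_4) = f(0.715625) = -0.039058
  f(a) × f(c) ≥ 0, new interval: [0.715625, 0.770000]

After 4 iteration(s), the approximation is c_4 = 0.715625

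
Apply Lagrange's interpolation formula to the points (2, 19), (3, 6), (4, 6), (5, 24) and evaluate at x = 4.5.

Lagrange interpolation formula:
P(x) = Σ yᵢ × Lᵢ(x)
where Lᵢ(x) = Π_{j≠i} (x - xⱼ)/(xᵢ - xⱼ)

L_0(4.5) = (4.5 - 3)/(2 - 3) × (4.5 - 4)/(2 - 4) × (4.5 - 5)/(2 - 5) = 0.062500
L_1(4.5) = (4.5 - 2)/(3 - 2) × (4.5 - 4)/(3 - 4) × (4.5 - 5)/(3 - 5) = -0.312500
L_2(4.5) = (4.5 - 2)/(4 - 2) × (4.5 - 3)/(4 - 3) × (4.5 - 5)/(4 - 5) = 0.937500
L_3(4.5) = (4.5 - 2)/(5 - 2) × (4.5 - 3)/(5 - 3) × (4.5 - 4)/(5 - 4) = 0.312500

P(4.5) = 19×L_0(4.5) + 6×L_1(4.5) + 6×L_2(4.5) + 24×L_3(4.5)
P(4.5) = 12.437500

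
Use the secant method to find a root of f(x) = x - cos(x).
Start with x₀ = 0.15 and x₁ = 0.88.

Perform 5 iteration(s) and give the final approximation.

f(x) = x - cos(x)
x₀ = 0.15, x₁ = 0.88

Secant formula: x_{n+1} = x_n - f(x_n)(x_n - x_{n-1})/(f(x_n) - f(x_{n-1}))

Iteration 1:
  f(0.150000) = -0.838771
  f(0.880000) = 0.242849
  x_2 = 0.880000 - 0.242849×(0.880000 - 0.150000)/(0.242849 - (-0.838771))
       = 0.716098
Iteration 2:
  f(0.880000) = 0.242849
  f(0.716098) = -0.038275
  x_3 = 0.716098 - (-0.038275)×(0.716098 - 0.880000)/(-0.038275 - 0.242849)
       = 0.738413
Iteration 3:
  f(0.716098) = -0.038275
  f(0.738413) = -0.001124
  x_4 = 0.738413 - (-0.001124)×(0.738413 - 0.716098)/(-0.001124 - (-0.038275))
       = 0.739089
Iteration 4:
  f(0.738413) = -0.001124
  f(0.739089) = 0.000006
  x_5 = 0.739089 - 0.000006×(0.739089 - 0.738413)/(0.000006 - (-0.001124))
       = 0.739085
Iteration 5:
  f(0.739089) = 0.000006
  f(0.739085) = 0.000000
  x_6 = 0.739085 - 0.000000×(0.739085 - 0.739089)/(0.000000 - 0.000006)
       = 0.739085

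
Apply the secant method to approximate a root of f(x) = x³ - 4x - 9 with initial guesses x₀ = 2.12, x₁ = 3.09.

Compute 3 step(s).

f(x) = x³ - 4x - 9
x₀ = 2.12, x₁ = 3.09

Secant formula: x_{n+1} = x_n - f(x_n)(x_n - x_{n-1})/(f(x_n) - f(x_{n-1}))

Iteration 1:
  f(2.120000) = -7.951872
  f(3.090000) = 8.143629
  x_2 = 3.090000 - 8.143629×(3.090000 - 2.120000)/(8.143629 - (-7.951872))
       = 2.599222
Iteration 2:
  f(3.090000) = 8.143629
  f(2.599222) = -1.836663
  x_3 = 2.599222 - (-1.836663)×(2.599222 - 3.090000)/(-1.836663 - 8.143629)
       = 2.689539
Iteration 3:
  f(2.599222) = -1.836663
  f(2.689539) = -0.303048
  x_4 = 2.689539 - (-0.303048)×(2.689539 - 2.599222)/(-0.303048 - (-1.836663))
       = 2.707386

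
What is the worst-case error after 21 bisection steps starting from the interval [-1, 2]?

Bisection error bound: |error| ≤ (b-a)/2^n
|error| ≤ (2 - (-1))/2^21 = 3/2^21
|error| ≤ 0.0000014305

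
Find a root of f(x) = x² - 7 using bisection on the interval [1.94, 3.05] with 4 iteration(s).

f(x) = x² - 7
Initial interval: [1.94, 3.05]

Iteration 1:
  c_1 = (1.940000 + 3.050000)/2 = 2.495000
  f(c_1) = f(2.495000) = -0.774975
  f(a) × f(c) ≥ 0, new interval: [2.495000, 3.050000]
Iteration 2:
  c_2 = (2.495000 + 3.050000)/2 = 2.772500
  f(c_2) = f(2.772500) = 0.686756
  f(a) × f(c) < 0, new interval: [2.495000, 2.772500]
Iteration 3:
  c_3 = (2.495000 + 2.772500)/2 = 2.633750
  f(c_3) = f(2.633750) = -0.063361
  f(a) × f(c) ≥ 0, new interval: [2.633750, 2.772500]
Iteration 4:
  c_4 = (2.633750 + 2.772500)/2 = 2.703125
  f(c_4) = f(2.703125) = 0.306885
  f(a) × f(c) < 0, new interval: [2.633750, 2.703125]

After 4 iteration(s), the approximation is c_4 = 2.703125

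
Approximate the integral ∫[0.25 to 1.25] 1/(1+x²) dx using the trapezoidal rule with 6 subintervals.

f(x) = 1/(1+x²)
a = 0.25, b = 1.25, n = 6
h = (b - a)/n = 0.166667

Trapezoidal rule: (h/2)[f(x₀) + 2f(x₁) + 2f(x₂) + ... + f(xₙ)]

x_0 = 0.2500, f(x_0) = 0.941176, coefficient = 1
x_1 = 0.4167, f(x_1) = 0.852071, coefficient = 2
x_2 = 0.5833, f(x_2) = 0.746114, coefficient = 2
x_3 = 0.7500, f(x_3) = 0.640000, coefficient = 2
x_4 = 0.9167, f(x_4) = 0.543396, coefficient = 2
x_5 = 1.0833, f(x_5) = 0.460064, coefficient = 2
x_6 = 1.2500, f(x_6) = 0.390244, coefficient = 1

I ≈ (0.166667/2) × 7.814711 = 0.651226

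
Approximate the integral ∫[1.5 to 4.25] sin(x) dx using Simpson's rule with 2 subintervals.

f(x) = sin(x)
a = 1.5, b = 4.25, n = 2
h = (b - a)/n = 1.375000

Simpson's rule: (h/3)[f(x₀) + 4f(x₁) + 2f(x₂) + ... + f(xₙ)]

x_0 = 1.5000, f(x_0) = 0.997495, coefficient = 1
x_1 = 2.8750, f(x_1) = 0.263446, coefficient = 4
x_2 = 4.2500, f(x_2) = -0.894989, coefficient = 1

I ≈ (1.375000/3) × 1.156290 = 0.529966
Exact value: 0.516825
Error: 0.013141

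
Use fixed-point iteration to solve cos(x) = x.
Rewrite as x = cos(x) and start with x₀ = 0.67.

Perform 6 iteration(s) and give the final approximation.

Equation: cos(x) = x
Fixed-point form: x = cos(x)
x₀ = 0.67

x_1 = g(0.670000) = 0.783822
x_2 = g(0.783822) = 0.708221
x_3 = g(0.708221) = 0.759521
x_4 = g(0.759521) = 0.725166
x_5 = g(0.725166) = 0.748389
x_6 = g(0.748389) = 0.732786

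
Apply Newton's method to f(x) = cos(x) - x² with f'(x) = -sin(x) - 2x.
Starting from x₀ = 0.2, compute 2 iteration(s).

f(x) = cos(x) - x²
f'(x) = -sin(x) - 2x
x₀ = 0.2

Newton-Raphson formula: x_{n+1} = x_n - f(x_n)/f'(x_n)

Iteration 1:
  f(0.200000) = 0.940067
  f'(0.200000) = -0.598669
  x_1 = 0.200000 - 0.940067/(-0.598669) = 1.770260
Iteration 2:
  f(1.770260) = -3.331965
  f'(1.770260) = -4.520693
  x_2 = 1.770260 - (-3.331965)/(-4.520693) = 1.033213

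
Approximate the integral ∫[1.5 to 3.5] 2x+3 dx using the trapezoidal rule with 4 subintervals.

f(x) = 2x+3
a = 1.5, b = 3.5, n = 4
h = (b - a)/n = 0.500000

Trapezoidal rule: (h/2)[f(x₀) + 2f(x₁) + 2f(x₂) + ... + f(xₙ)]

x_0 = 1.5000, f(x_0) = 6.000000, coefficient = 1
x_1 = 2.0000, f(x_1) = 7.000000, coefficient = 2
x_2 = 2.5000, f(x_2) = 8.000000, coefficient = 2
x_3 = 3.0000, f(x_3) = 9.000000, coefficient = 2
x_4 = 3.5000, f(x_4) = 10.000000, coefficient = 1

I ≈ (0.500000/2) × 64.000000 = 16.000000
Exact value: 16.000000
Error: 0.000000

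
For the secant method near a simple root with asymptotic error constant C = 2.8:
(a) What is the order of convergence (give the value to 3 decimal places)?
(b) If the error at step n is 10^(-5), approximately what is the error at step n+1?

(a) Secant method has superlinear convergence with order φ = (1+√5)/2 ≈ 1.618.
    This means |e_{n+1}| ≈ C|e_n|^1.618.

(b) With |e_n| = 10^(-5) and C = 2.8:
    |e_{n+1}| ≈ 2.8 × (10^(-5))^1.618 = 2.8 × 10^(-8.09)

(a) ≈ 1.618 (golden ratio); (b) |e_{n+1}| ≈ 2.275e-08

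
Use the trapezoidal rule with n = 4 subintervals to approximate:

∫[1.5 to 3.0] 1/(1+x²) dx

f(x) = 1/(1+x²)
a = 1.5, b = 3.0, n = 4
h = (b - a)/n = 0.375000

Trapezoidal rule: (h/2)[f(x₀) + 2f(x₁) + 2f(x₂) + ... + f(xₙ)]

x_0 = 1.5000, f(x_0) = 0.307692, coefficient = 1
x_1 = 1.8750, f(x_1) = 0.221453, coefficient = 2
x_2 = 2.2500, f(x_2) = 0.164948, coefficient = 2
x_3 = 2.6250, f(x_3) = 0.126733, coefficient = 2
x_4 = 3.0000, f(x_4) = 0.100000, coefficient = 1

I ≈ (0.375000/2) × 1.433961 = 0.268868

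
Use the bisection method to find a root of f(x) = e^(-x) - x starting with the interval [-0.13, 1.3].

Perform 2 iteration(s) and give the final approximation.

f(x) = e^(-x) - x
Initial interval: [-0.13, 1.3]

Iteration 1:
  c_1 = (-0.130000 + 1.300000)/2 = 0.585000
  f(c_1) = f(0.585000) = -0.027894
  f(a) × f(c) < 0, new interval: [-0.130000, 0.585000]
Iteration 2:
  c_2 = (-0.130000 + 0.585000)/2 = 0.227500
  f(c_2) = f(0.227500) = 0.569022
  f(a) × f(c) ≥ 0, new interval: [0.227500, 0.585000]

After 2 iteration(s), the approximation is c_2 = 0.227500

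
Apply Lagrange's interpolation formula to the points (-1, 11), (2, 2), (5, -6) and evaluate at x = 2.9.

Lagrange interpolation formula:
P(x) = Σ yᵢ × Lᵢ(x)
where Lᵢ(x) = Π_{j≠i} (x - xⱼ)/(xᵢ - xⱼ)

L_0(2.9) = (2.9 - 2)/(-1 - 2) × (2.9 - 5)/(-1 - 5) = -0.105000
L_1(2.9) = (2.9 - (-1))/(2 - (-1)) × (2.9 - 5)/(2 - 5) = 0.910000
L_2(2.9) = (2.9 - (-1))/(5 - (-1)) × (2.9 - 2)/(5 - 2) = 0.195000

P(2.9) = 11×L_0(2.9) + 2×L_1(2.9) + (-6)×L_2(2.9)
P(2.9) = -0.505000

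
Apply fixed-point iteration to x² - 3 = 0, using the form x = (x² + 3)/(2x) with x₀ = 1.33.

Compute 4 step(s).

Equation: x² - 3 = 0
Fixed-point form: x = (x² + 3)/(2x)
x₀ = 1.33

x_1 = g(1.330000) = 1.792820
x_2 = g(1.792820) = 1.733081
x_3 = g(1.733081) = 1.732051
x_4 = g(1.732051) = 1.732051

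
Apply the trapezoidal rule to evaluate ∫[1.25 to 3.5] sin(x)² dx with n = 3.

f(x) = sin(x)²
a = 1.25, b = 3.5, n = 3
h = (b - a)/n = 0.750000

Trapezoidal rule: (h/2)[f(x₀) + 2f(x₁) + 2f(x₂) + ... + f(xₙ)]

x_0 = 1.2500, f(x_0) = 0.900572, coefficient = 1
x_1 = 2.0000, f(x_1) = 0.826822, coefficient = 2
x_2 = 2.7500, f(x_2) = 0.145665, coefficient = 2
x_3 = 3.5000, f(x_3) = 0.123049, coefficient = 1

I ≈ (0.750000/2) × 2.968595 = 1.113223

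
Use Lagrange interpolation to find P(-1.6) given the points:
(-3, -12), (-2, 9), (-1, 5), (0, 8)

Lagrange interpolation formula:
P(x) = Σ yᵢ × Lᵢ(x)
where Lᵢ(x) = Π_{j≠i} (x - xⱼ)/(xᵢ - xⱼ)

L_0(-1.6) = (-1.6 - (-2))/(-3 - (-2)) × (-1.6 - (-1))/(-3 - (-1)) × (-1.6 - 0)/(-3 - 0) = -0.064000
L_1(-1.6) = (-1.6 - (-3))/(-2 - (-3)) × (-1.6 - (-1))/(-2 - (-1)) × (-1.6 - 0)/(-2 - 0) = 0.672000
L_2(-1.6) = (-1.6 - (-3))/(-1 - (-3)) × (-1.6 - (-2))/(-1 - (-2)) × (-1.6 - 0)/(-1 - 0) = 0.448000
L_3(-1.6) = (-1.6 - (-3))/(0 - (-3)) × (-1.6 - (-2))/(0 - (-2)) × (-1.6 - (-1))/(0 - (-1)) = -0.056000

P(-1.6) = (-12)×L_0(-1.6) + 9×L_1(-1.6) + 5×L_2(-1.6) + 8×L_3(-1.6)
P(-1.6) = 8.608000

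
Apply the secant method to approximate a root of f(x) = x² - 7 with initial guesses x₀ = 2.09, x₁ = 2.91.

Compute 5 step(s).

f(x) = x² - 7
x₀ = 2.09, x₁ = 2.91

Secant formula: x_{n+1} = x_n - f(x_n)(x_n - x_{n-1})/(f(x_n) - f(x_{n-1}))

Iteration 1:
  f(2.090000) = -2.631900
  f(2.910000) = 1.468100
  x_2 = 2.910000 - 1.468100×(2.910000 - 2.090000)/(1.468100 - (-2.631900))
       = 2.616380
Iteration 2:
  f(2.910000) = 1.468100
  f(2.616380) = -0.154556
  x_3 = 2.616380 - (-0.154556)×(2.616380 - 2.910000)/(-0.154556 - 1.468100)
       = 2.644347
Iteration 3:
  f(2.616380) = -0.154556
  f(2.644347) = -0.007429
  x_4 = 2.644347 - (-0.007429)×(2.644347 - 2.616380)/(-0.007429 - (-0.154556))
       = 2.645759
Iteration 4:
  f(2.644347) = -0.007429
  f(2.645759) = 0.000041
  x_5 = 2.645759 - 0.000041×(2.645759 - 2.644347)/(0.000041 - (-0.007429))
       = 2.645751
Iteration 5:
  f(2.645759) = 0.000041
  f(2.645751) = 0.000000
  x_6 = 2.645751 - 0.000000×(2.645751 - 2.645759)/(0.000000 - 0.000041)
       = 2.645751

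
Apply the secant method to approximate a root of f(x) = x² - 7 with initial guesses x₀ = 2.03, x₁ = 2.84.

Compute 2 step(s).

f(x) = x² - 7
x₀ = 2.03, x₁ = 2.84

Secant formula: x_{n+1} = x_n - f(x_n)(x_n - x_{n-1})/(f(x_n) - f(x_{n-1}))

Iteration 1:
  f(2.030000) = -2.879100
  f(2.840000) = 1.065600
  x_2 = 2.840000 - 1.065600×(2.840000 - 2.030000)/(1.065600 - (-2.879100))
       = 2.621191
Iteration 2:
  f(2.840000) = 1.065600
  f(2.621191) = -0.129358
  x_3 = 2.621191 - (-0.129358)×(2.621191 - 2.840000)/(-0.129358 - 1.065600)
       = 2.644878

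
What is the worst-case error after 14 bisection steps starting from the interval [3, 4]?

Bisection error bound: |error| ≤ (b-a)/2^n
|error| ≤ (4 - 3)/2^14 = 1/2^14
|error| ≤ 0.0000610352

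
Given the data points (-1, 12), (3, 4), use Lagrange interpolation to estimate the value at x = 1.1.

Lagrange interpolation formula:
P(x) = Σ yᵢ × Lᵢ(x)
where Lᵢ(x) = Π_{j≠i} (x - xⱼ)/(xᵢ - xⱼ)

L_0(1.1) = (1.1 - 3)/(-1 - 3) = 0.475000
L_1(1.1) = (1.1 - (-1))/(3 - (-1)) = 0.525000

P(1.1) = 12×L_0(1.1) + 4×L_1(1.1)
P(1.1) = 7.800000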